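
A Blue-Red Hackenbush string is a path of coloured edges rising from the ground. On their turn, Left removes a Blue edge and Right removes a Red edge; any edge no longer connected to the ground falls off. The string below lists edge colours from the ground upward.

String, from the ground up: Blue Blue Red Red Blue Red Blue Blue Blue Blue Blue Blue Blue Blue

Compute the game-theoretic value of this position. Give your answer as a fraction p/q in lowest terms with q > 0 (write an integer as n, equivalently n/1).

5631/4096

1 of 14 · B · max L 0 · min R +∞ -> 1
2 of 14 · BB · max L 1 · min R +∞ -> 2
3 of 14 · BBR · max L 1 · min R 2 -> 3/2
4 of 14 · BBRR · max L 1 · min R 3/2 -> 5/4
5 of 14 · BBRRB · max L 5/4 · min R 3/2 -> 11/8
6 of 14 · BBRRBR · max L 5/4 · min R 11/8 -> 21/16
7 of 14 · BBRRBRB · max L 21/16 · min R 11/8 -> 43/32
8 of 14 · BBRRBRBB · max L 43/32 · min R 11/8 -> 87/64
9 of 14 · BBRRBRBBB · max L 87/64 · min R 11/8 -> 175/128
10 of 14 · BBRRBRBBBB · max L 175/128 · min R 11/8 -> 351/256
11 of 14 · BBRRBRBBBBB · max L 351/256 · min R 11/8 -> 703/512
12 of 14 · BBRRBRBBBBBB · max L 703/512 · min R 11/8 -> 1407/1024
13 of 14 · BBRRBRBBBBBBB · max L 1407/1024 · min R 11/8 -> 2815/2048
14 of 14 · BBRRBRBBBBBBBB · max L 2815/2048 · min R 11/8 -> 5631/4096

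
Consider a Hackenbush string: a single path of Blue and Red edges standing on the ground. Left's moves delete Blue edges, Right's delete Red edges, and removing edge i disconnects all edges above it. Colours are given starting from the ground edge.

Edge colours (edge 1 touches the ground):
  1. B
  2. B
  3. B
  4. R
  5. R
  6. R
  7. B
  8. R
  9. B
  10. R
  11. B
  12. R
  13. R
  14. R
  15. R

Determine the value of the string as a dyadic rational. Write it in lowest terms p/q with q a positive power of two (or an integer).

8865/4096

B: Left { 0 }, Right { ∅ } gives simplest 1
BB: Left { 0; 1 }, Right { ∅ } gives simplest 2
BBB: Left { 0; 1; 2 }, Right { ∅ } gives simplest 3
BBBR: Left { 0; 1; 2 }, Right { 3 } gives simplest 5/2
BBBRR: Left { 0; 1; 2 }, Right { 5/2; 3 } gives simplest 9/4
BBBRRR: Left { 0; 1; 2 }, Right { 9/4; 5/2; 3 } gives simplest 17/8
BBBRRRB: Left { 0; 1; 2; 17/8 }, Right { 9/4; 5/2; 3 } gives simplest 35/16
BBBRRRBR: Left { 0; 1; 2; 17/8 }, Right { 35/16; 9/4; 5/2; 3 } gives simplest 69/32
BBBRRRBRB: Left { 0; 1; 2; 17/8; 69/32 }, Right { 35/16; 9/4; 5/2; 3 } gives simplest 139/64
BBBRRRBRBR: Left { 0; 1; 2; 17/8; 69/32 }, Right { 139/64; 35/16; 9/4; 5/2; 3 } gives simplest 277/128
BBBRRRBRBRB: Left { 0; 1; 2; 17/8; 69/32; 277/128 }, Right { 139/64; 35/16; 9/4; 5/2; 3 } gives simplest 555/256
BBBRRRBRBRBR: Left { 0; 1; 2; 17/8; 69/32; 277/128 }, Right { 555/256; 139/64; 35/16; 9/4; 5/2; 3 } gives simplest 1109/512
BBBRRRBRBRBRR: Left { 0; 1; 2; 17/8; 69/32; 277/128 }, Right { 1109/512; 555/256; 139/64; 35/16; 9/4; 5/2; 3 } gives simplest 2217/1024
BBBRRRBRBRBRRR: Left { 0; 1; 2; 17/8; 69/32; 277/128 }, Right { 2217/1024; 1109/512; 555/256; 139/64; 35/16; 9/4; 5/2; 3 } gives simplest 4433/2048
BBBRRRBRBRBRRRR: Left { 0; 1; 2; 17/8; 69/32; 277/128 }, Right { 4433/2048; 2217/1024; 1109/512; 555/256; 139/64; 35/16; 9/4; 5/2; 3 } gives simplest 8865/4096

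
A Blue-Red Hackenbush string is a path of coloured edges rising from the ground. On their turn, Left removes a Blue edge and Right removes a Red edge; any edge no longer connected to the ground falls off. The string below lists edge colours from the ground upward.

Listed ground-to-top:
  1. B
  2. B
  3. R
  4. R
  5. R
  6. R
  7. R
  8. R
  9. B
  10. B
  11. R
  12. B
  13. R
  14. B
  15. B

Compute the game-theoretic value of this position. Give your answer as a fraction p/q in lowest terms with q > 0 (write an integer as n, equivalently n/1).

8407/8192

B: Left { 0 }, Right { — } gives simplest 1
BB: Left { 0; 1 }, Right { — } gives simplest 2
BBR: Left { 0; 1 }, Right { 2 } gives simplest 3/2
BBRR: Left { 0; 1 }, Right { 3/2; 2 } gives simplest 5/4
BBRRR: Left { 0; 1 }, Right { 5/4; 3/2; 2 } gives simplest 9/8
BBRRRR: Left { 0; 1 }, Right { 9/8; 5/4; 3/2; 2 } gives simplest 17/16
BBRRRRR: Left { 0; 1 }, Right { 17/16; 9/8; 5/4; 3/2; 2 } gives simplest 33/32
BBRRRRRR: Left { 0; 1 }, Right { 33/32; 17/16; 9/8; 5/4; 3/2; 2 } gives simplest 65/64
BBRRRRRRB: Left { 0; 1; 65/64 }, Right { 33/32; 17/16; 9/8; 5/4; 3/2; 2 } gives simplest 131/128
BBRRRRRRBB: Left { 0; 1; 65/64; 131/128 }, Right { 33/32; 17/16; 9/8; 5/4; 3/2; 2 } gives simplest 263/256
BBRRRRRRBBR: Left { 0; 1; 65/64; 131/128 }, Right { 263/256; 33/32; 17/16; 9/8; 5/4; 3/2; 2 } gives simplest 525/512
BBRRRRRRBBRB: Left { 0; 1; 65/64; 131/128; 525/512 }, Right { 263/256; 33/32; 17/16; 9/8; 5/4; 3/2; 2 } gives simplest 1051/1024
BBRRRRRRBBRBR: Left { 0; 1; 65/64; 131/128; 525/512 }, Right { 1051/1024; 263/256; 33/32; 17/16; 9/8; 5/4; 3/2; 2 } gives simplest 2101/2048
BBRRRRRRBBRBRB: Left { 0; 1; 65/64; 131/128; 525/512; 2101/2048 }, Right { 1051/1024; 263/256; 33/32; 17/16; 9/8; 5/4; 3/2; 2 } gives simplest 4203/4096
BBRRRRRRBBRBRBB: Left { 0; 1; 65/64; 131/128; 525/512; 2101/2048; 4203/4096 }, Right { 1051/1024; 263/256; 33/32; 17/16; 9/8; 5/4; 3/2; 2 } gives simplest 8407/8192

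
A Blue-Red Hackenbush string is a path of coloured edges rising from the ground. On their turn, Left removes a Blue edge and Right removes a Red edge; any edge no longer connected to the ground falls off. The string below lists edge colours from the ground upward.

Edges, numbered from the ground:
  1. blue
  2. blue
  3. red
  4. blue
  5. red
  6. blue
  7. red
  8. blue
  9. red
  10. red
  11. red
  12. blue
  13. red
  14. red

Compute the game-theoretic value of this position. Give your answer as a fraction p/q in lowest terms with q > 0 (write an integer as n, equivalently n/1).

Recurse on prefixes of the 14-edge string blue blue red blue red blue red blue red red red blue red red:
val(b) = { 0 | — } — 1
val(bb) = { 0; 1 | — } — 2
val(bbr) = { 0; 1 | 2 } — 3/2
val(bbrb) = { 0; 1; 3/2 | 2 } — 7/4
val(bbrbr) = { 0; 1; 3/2 | 7/4; 2 } — 13/8
val(bbrbrb) = { 0; 1; 3/2; 13/8 | 7/4; 2 } — 27/16
val(bbrbrbr) = { 0; 1; 3/2; 13/8 | 27/16; 7/4; 2 } — 53/32
val(bbrbrbrb) = { 0; 1; 3/2; 13/8; 53/32 | 27/16; 7/4; 2 } — 107/64
val(bbrbrbrbr) = { 0; 1; 3/2; 13/8; 53/32 | 107/64; 27/16; 7/4; 2 } — 213/128
val(bbrbrbrbrr) = { 0; 1; 3/2; 13/8; 53/32 | 213/128; 107/64; 27/16; 7/4; 2 } — 425/256
val(bbrbrbrbrrr) = { 0; 1; 3/2; 13/8; 53/32 | 425/256; 213/128; 107/64; 27/16; 7/4; 2 } — 849/512
val(bbrbrbrbrrrb) = { 0; 1; 3/2; 13/8; 53/32; 849/512 | 425/256; 213/128; 107/64; 27/16; 7/4; 2 } — 1699/1024
val(bbrbrbrbrrrbr) = { 0; 1; 3/2; 13/8; 53/32; 849/512 | 1699/1024; 425/256; 213/128; 107/64; 27/16; 7/4; 2 } — 3397/2048
val(bbrbrbrbrrrbrr) = { 0; 1; 3/2; 13/8; 53/32; 849/512 | 3397/2048; 1699/1024; 425/256; 213/128; 107/64; 27/16; 7/4; 2 } — 6793/4096

6793/4096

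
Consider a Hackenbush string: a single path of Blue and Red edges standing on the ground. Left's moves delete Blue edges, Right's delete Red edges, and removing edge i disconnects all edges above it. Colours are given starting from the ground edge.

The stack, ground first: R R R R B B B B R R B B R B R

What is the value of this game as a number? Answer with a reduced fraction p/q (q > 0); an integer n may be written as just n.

Prefix values for R R R R B B B B R R B B R B R via {L|R} + simplicity:
value_1 [R]  L=[·]  R=[0]  => -1
value_2 [RR]  L=[·]  R=[-1; 0]  => -2
value_3 [RRR]  L=[·]  R=[-2; -1; 0]  => -3
value_4 [RRRR]  L=[·]  R=[-3; -2; -1; 0]  => -4
value_5 [RRRRB]  L=[-4]  R=[-3; -2; -1; 0]  => -7/2
value_6 [RRRRBB]  L=[-4; -7/2]  R=[-3; -2; -1; 0]  => -13/4
value_7 [RRRRBBB]  L=[-4; -7/2; -13/4]  R=[-3; -2; -1; 0]  => -25/8
value_8 [RRRRBBBB]  L=[-4; -7/2; -13/4; -25/8]  R=[-3; -2; -1; 0]  => -49/16
value_9 [RRRRBBBBR]  L=[-4; -7/2; -13/4; -25/8]  R=[-49/16; -3; -2; -1; 0]  => -99/32
value_10 [RRRRBBBBRR]  L=[-4; -7/2; -13/4; -25/8]  R=[-99/32; -49/16; -3; -2; -1; 0]  => -199/64
value_11 [RRRRBBBBRRB]  L=[-4; -7/2; -13/4; -25/8; -199/64]  R=[-99/32; -49/16; -3; -2; -1; 0]  => -397/128
value_12 [RRRRBBBBRRBB]  L=[-4; -7/2; -13/4; -25/8; -199/64; -397/128]  R=[-99/32; -49/16; -3; -2; -1; 0]  => -793/256
value_13 [RRRRBBBBRRBBR]  L=[-4; -7/2; -13/4; -25/8; -199/64; -397/128]  R=[-793/256; -99/32; -49/16; -3; -2; -1; 0]  => -1587/512
value_14 [RRRRBBBBRRBBRB]  L=[-4; -7/2; -13/4; -25/8; -199/64; -397/128; -1587/512]  R=[-793/256; -99/32; -49/16; -3; -2; -1; 0]  => -3173/1024
value_15 [RRRRBBBBRRBBRBR]  L=[-4; -7/2; -13/4; -25/8; -199/64; -397/128; -1587/512]  R=[-3173/1024; -793/256; -99/32; -49/16; -3; -2; -1; 0]  => -6347/2048

-6347/2048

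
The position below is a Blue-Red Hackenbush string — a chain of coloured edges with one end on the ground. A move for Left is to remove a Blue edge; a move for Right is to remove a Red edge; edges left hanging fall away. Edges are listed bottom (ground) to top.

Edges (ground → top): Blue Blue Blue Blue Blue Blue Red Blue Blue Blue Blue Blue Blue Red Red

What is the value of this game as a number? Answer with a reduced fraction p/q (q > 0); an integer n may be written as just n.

v(B) = { 0 | ∅ } -> 1
v(BB) = { 0, 1 | ∅ } -> 2
v(BBB) = { 0, 1, 2 | ∅ } -> 3
v(BBBB) = { 0, 1, 2, 3 | ∅ } -> 4
v(BBBBB) = { 0, 1, 2, 3, 4 | ∅ } -> 5
v(BBBBBB) = { 0, 1, 2, 3, 4, 5 | ∅ } -> 6
v(BBBBBBR) = { 0, 1, 2, 3, 4, 5 | 6 } -> 11/2
v(BBBBBBRB) = { 0, 1, 2, 3, 4, 5, 11/2 | 6 } -> 23/4
v(BBBBBBRBB) = { 0, 1, 2, 3, 4, 5, 11/2, 23/4 | 6 } -> 47/8
v(BBBBBBRBBB) = { 0, 1, 2, 3, 4, 5, 11/2, 23/4, 47/8 | 6 } -> 95/16
v(BBBBBBRBBBB) = { 0, 1, 2, 3, 4, 5, 11/2, 23/4, 47/8, 95/16 | 6 } -> 191/32
v(BBBBBBRBBBBB) = { 0, 1, 2, 3, 4, 5, 11/2, 23/4, 47/8, 95/16, 191/32 | 6 } -> 383/64
v(BBBBBBRBBBBBB) = { 0, 1, 2, 3, 4, 5, 11/2, 23/4, 47/8, 95/16, 191/32, 383/64 | 6 } -> 767/128
v(BBBBBBRBBBBBBR) = { 0, 1, 2, 3, 4, 5, 11/2, 23/4, 47/8, 95/16, 191/32, 383/64 | 767/128, 6 } -> 1533/256
v(BBBBBBRBBBBBBRR) = { 0, 1, 2, 3, 4, 5, 11/2, 23/4, 47/8, 95/16, 191/32, 383/64 | 1533/256, 767/128, 6 } -> 3065/512

3065/512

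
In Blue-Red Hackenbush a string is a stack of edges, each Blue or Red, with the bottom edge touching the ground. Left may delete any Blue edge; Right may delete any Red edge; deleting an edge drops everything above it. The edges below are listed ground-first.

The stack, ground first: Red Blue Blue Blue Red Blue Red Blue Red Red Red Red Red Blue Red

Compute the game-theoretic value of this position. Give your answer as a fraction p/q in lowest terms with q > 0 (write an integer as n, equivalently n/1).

Build val(s[:k]) for k = 1..15, string s = Red Blue Blue Blue Red Blue Red Blue Red Red Red Red Red Blue Red.
step 1: add Red to get R; options L={ · } R={ 0 } => -1
step 2: add Blue to get RB; options L={ -1 } R={ 0 } => -1/2
step 3: add Blue to get RBB; options L={ -1; -1/2 } R={ 0 } => -1/4
step 4: add Blue to get RBBB; options L={ -1; -1/2; -1/4 } R={ 0 } => -1/8
step 5: add Red to get RBBBR; options L={ -1; -1/2; -1/4 } R={ -1/8; 0 } => -3/16
step 6: add Blue to get RBBBRB; options L={ -1; -1/2; -1/4; -3/16 } R={ -1/8; 0 } => -5/32
step 7: add Red to get RBBBRBR; options L={ -1; -1/2; -1/4; -3/16 } R={ -5/32; -1/8; 0 } => -11/64
step 8: add Blue to get RBBBRBRB; options L={ -1; -1/2; -1/4; -3/16; -11/64 } R={ -5/32; -1/8; 0 } => -21/128
step 9: add Red to get RBBBRBRBR; options L={ -1; -1/2; -1/4; -3/16; -11/64 } R={ -21/128; -5/32; -1/8; 0 } => -43/256
step 10: add Red to get RBBBRBRBRR; options L={ -1; -1/2; -1/4; -3/16; -11/64 } R={ -43/256; -21/128; -5/32; -1/8; 0 } => -87/512
step 11: add Red to get RBBBRBRBRRR; options L={ -1; -1/2; -1/4; -3/16; -11/64 } R={ -87/512; -43/256; -21/128; -5/32; -1/8; 0 } => -175/1024
step 12: add Red to get RBBBRBRBRRRR; options L={ -1; -1/2; -1/4; -3/16; -11/64 } R={ -175/1024; -87/512; -43/256; -21/128; -5/32; -1/8; 0 } => -351/2048
step 13: add Red to get RBBBRBRBRRRRR; options L={ -1; -1/2; -1/4; -3/16; -11/64 } R={ -351/2048; -175/1024; -87/512; -43/256; -21/128; -5/32; -1/8; 0 } => -703/4096
step 14: add Blue to get RBBBRBRBRRRRRB; options L={ -1; -1/2; -1/4; -3/16; -11/64; -703/4096 } R={ -351/2048; -175/1024; -87/512; -43/256; -21/128; -5/32; -1/8; 0 } => -1405/8192
step 15: add Red to get RBBBRBRBRRRRRBR; options L={ -1; -1/2; -1/4; -3/16; -11/64; -703/4096 } R={ -1405/8192; -351/2048; -175/1024; -87/512; -43/256; -21/128; -5/32; -1/8; 0 } => -2811/16384

-2811/16384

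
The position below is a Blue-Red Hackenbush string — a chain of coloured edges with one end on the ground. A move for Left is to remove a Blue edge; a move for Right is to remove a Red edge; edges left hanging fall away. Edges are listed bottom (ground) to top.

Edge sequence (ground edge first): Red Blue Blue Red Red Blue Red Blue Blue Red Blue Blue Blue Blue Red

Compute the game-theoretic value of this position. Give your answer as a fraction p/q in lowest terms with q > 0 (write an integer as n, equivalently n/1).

Prefix values for Red Blue Blue Red Red Blue Red Blue Blue Red Blue Blue Blue Blue Red via {L|R} + simplicity:
g_1 [R]  L=[(no moves)]  R=[0]  gives -1
g_2 [RB]  L=[-1]  R=[0]  gives -1/2
g_3 [RBB]  L=[-1, -1/2]  R=[0]  gives -1/4
g_4 [RBBR]  L=[-1, -1/2]  R=[-1/4, 0]  gives -3/8
g_5 [RBBRR]  L=[-1, -1/2]  R=[-3/8, -1/4, 0]  gives -7/16
g_6 [RBBRRB]  L=[-1, -1/2, -7/16]  R=[-3/8, -1/4, 0]  gives -13/32
g_7 [RBBRRBR]  L=[-1, -1/2, -7/16]  R=[-13/32, -3/8, -1/4, 0]  gives -27/64
g_8 [RBBRRBRB]  L=[-1, -1/2, -7/16, -27/64]  R=[-13/32, -3/8, -1/4, 0]  gives -53/128
g_9 [RBBRRBRBB]  L=[-1, -1/2, -7/16, -27/64, -53/128]  R=[-13/32, -3/8, -1/4, 0]  gives -105/256
g_10 [RBBRRBRBBR]  L=[-1, -1/2, -7/16, -27/64, -53/128]  R=[-105/256, -13/32, -3/8, -1/4, 0]  gives -211/512
g_11 [RBBRRBRBBRB]  L=[-1, -1/2, -7/16, -27/64, -53/128, -211/512]  R=[-105/256, -13/32, -3/8, -1/4, 0]  gives -421/1024
g_12 [RBBRRBRBBRBB]  L=[-1, -1/2, -7/16, -27/64, -53/128, -211/512, -421/1024]  R=[-105/256, -13/32, -3/8, -1/4, 0]  gives -841/2048
g_13 [RBBRRBRBBRBBB]  L=[-1, -1/2, -7/16, -27/64, -53/128, -211/512, -421/1024, -841/2048]  R=[-105/256, -13/32, -3/8, -1/4, 0]  gives -1681/4096
g_14 [RBBRRBRBBRBBBB]  L=[-1, -1/2, -7/16, -27/64, -53/128, -211/512, -421/1024, -841/2048, -1681/4096]  R=[-105/256, -13/32, -3/8, -1/4, 0]  gives -3361/8192
g_15 [RBBRRBRBBRBBBBR]  L=[-1, -1/2, -7/16, -27/64, -53/128, -211/512, -421/1024, -841/2048, -1681/4096]  R=[-3361/8192, -105/256, -13/32, -3/8, -1/4, 0]  gives -6723/16384

-6723/16384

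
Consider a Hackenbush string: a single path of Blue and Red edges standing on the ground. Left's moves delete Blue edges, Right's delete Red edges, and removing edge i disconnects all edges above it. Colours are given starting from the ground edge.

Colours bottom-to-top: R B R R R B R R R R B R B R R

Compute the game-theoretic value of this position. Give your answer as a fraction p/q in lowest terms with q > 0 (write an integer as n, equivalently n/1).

-15319/16384

Build value(s[:k]) for k = 1..15, string s = R B R R R B R R R R B R B R R.
1 of 15 · R · max L −∞ · min R 0 = -1
2 of 15 · RB · max L -1 · min R 0 = -1/2
3 of 15 · RBR · max L -1 · min R -1/2 = -3/4
4 of 15 · RBRR · max L -1 · min R -3/4 = -7/8
5 of 15 · RBRRR · max L -1 · min R -7/8 = -15/16
6 of 15 · RBRRRB · max L -15/16 · min R -7/8 = -29/32
7 of 15 · RBRRRBR · max L -15/16 · min R -29/32 = -59/64
8 of 15 · RBRRRBRR · max L -15/16 · min R -59/64 = -119/128
9 of 15 · RBRRRBRRR · max L -15/16 · min R -119/128 = -239/256
10 of 15 · RBRRRBRRRR · max L -15/16 · min R -239/256 = -479/512
11 of 15 · RBRRRBRRRRB · max L -479/512 · min R -239/256 = -957/1024
12 of 15 · RBRRRBRRRRBR · max L -479/512 · min R -957/1024 = -1915/2048
13 of 15 · RBRRRBRRRRBRB · max L -1915/2048 · min R -957/1024 = -3829/4096
14 of 15 · RBRRRBRRRRBRBR · max L -1915/2048 · min R -3829/4096 = -7659/8192
15 of 15 · RBRRRBRRRRBRBRR · max L -1915/2048 · min R -7659/8192 = -15319/16384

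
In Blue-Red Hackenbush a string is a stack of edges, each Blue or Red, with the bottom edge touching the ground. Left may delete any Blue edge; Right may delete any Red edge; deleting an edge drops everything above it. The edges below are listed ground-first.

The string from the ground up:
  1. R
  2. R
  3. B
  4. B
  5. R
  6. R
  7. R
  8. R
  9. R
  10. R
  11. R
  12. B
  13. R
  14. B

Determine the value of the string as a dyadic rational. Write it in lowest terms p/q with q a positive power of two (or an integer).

-6133/4096

Prefix values for R R B B R R R R R R R B R B via {L|R} + simplicity:
edge 1 of 14 (R): { ∅ | 0 } -> -1
edge 2 of 14 (R): { ∅ | -1; 0 } -> -2
edge 3 of 14 (B): { -2 | -1; 0 } -> -3/2
edge 4 of 14 (B): { -2; -3/2 | -1; 0 } -> -5/4
edge 5 of 14 (R): { -2; -3/2 | -5/4; -1; 0 } -> -11/8
edge 6 of 14 (R): { -2; -3/2 | -11/8; -5/4; -1; 0 } -> -23/16
edge 7 of 14 (R): { -2; -3/2 | -23/16; -11/8; -5/4; -1; 0 } -> -47/32
edge 8 of 14 (R): { -2; -3/2 | -47/32; -23/16; -11/8; -5/4; -1; 0 } -> -95/64
edge 9 of 14 (R): { -2; -3/2 | -95/64; -47/32; -23/16; -11/8; -5/4; -1; 0 } -> -191/128
edge 10 of 14 (R): { -2; -3/2 | -191/128; -95/64; -47/32; -23/16; -11/8; -5/4; -1; 0 } -> -383/256
edge 11 of 14 (R): { -2; -3/2 | -383/256; -191/128; -95/64; -47/32; -23/16; -11/8; -5/4; -1; 0 } -> -767/512
edge 12 of 14 (B): { -2; -3/2; -767/512 | -383/256; -191/128; -95/64; -47/32; -23/16; -11/8; -5/4; -1; 0 } -> -1533/1024
edge 13 of 14 (R): { -2; -3/2; -767/512 | -1533/1024; -383/256; -191/128; -95/64; -47/32; -23/16; -11/8; -5/4; -1; 0 } -> -3067/2048
edge 14 of 14 (B): { -2; -3/2; -767/512; -3067/2048 | -1533/1024; -383/256; -191/128; -95/64; -47/32; -23/16; -11/8; -5/4; -1; 0 } -> -6133/4096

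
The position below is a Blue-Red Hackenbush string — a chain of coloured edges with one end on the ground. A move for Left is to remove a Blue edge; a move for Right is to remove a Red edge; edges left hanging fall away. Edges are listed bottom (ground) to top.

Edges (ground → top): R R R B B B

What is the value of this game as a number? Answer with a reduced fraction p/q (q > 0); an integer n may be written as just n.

-17/8

Prefix values for R R R B B B via {L|R} + simplicity:
value(R) = {  | 0 } so -1
value(RR) = {  | -1 0 } so -2
value(RRR) = {  | -2 -1 0 } so -3
value(RRRB) = { -3 | -2 -1 0 } so -5/2
value(RRRBB) = { -3 -5/2 | -2 -1 0 } so -9/4
value(RRRBBB) = { -3 -5/2 -9/4 | -2 -1 0 } so -17/8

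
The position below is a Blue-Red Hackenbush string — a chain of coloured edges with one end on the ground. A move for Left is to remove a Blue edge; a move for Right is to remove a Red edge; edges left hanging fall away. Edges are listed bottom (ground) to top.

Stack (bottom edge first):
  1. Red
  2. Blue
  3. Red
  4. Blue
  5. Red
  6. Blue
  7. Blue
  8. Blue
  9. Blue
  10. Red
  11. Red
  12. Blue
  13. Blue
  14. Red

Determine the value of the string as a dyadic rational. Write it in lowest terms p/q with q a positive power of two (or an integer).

-5171/8192

Build G(s[:k]) for k = 1..14, string s = Red Blue Red Blue Red Blue Blue Blue Blue Red Red Blue Blue Red.
G(R) = { (no moves) | 0 } gives -1
G(RB) = { -1 | 0 } gives -1/2
G(RBR) = { -1 | -1/2, 0 } gives -3/4
G(RBRB) = { -1, -3/4 | -1/2, 0 } gives -5/8
G(RBRBR) = { -1, -3/4 | -5/8, -1/2, 0 } gives -11/16
G(RBRBRB) = { -1, -3/4, -11/16 | -5/8, -1/2, 0 } gives -21/32
G(RBRBRBB) = { -1, -3/4, -11/16, -21/32 | -5/8, -1/2, 0 } gives -41/64
G(RBRBRBBB) = { -1, -3/4, -11/16, -21/32, -41/64 | -5/8, -1/2, 0 } gives -81/128
G(RBRBRBBBB) = { -1, -3/4, -11/16, -21/32, -41/64, -81/128 | -5/8, -1/2, 0 } gives -161/256
G(RBRBRBBBBR) = { -1, -3/4, -11/16, -21/32, -41/64, -81/128 | -161/256, -5/8, -1/2, 0 } gives -323/512
G(RBRBRBBBBRR) = { -1, -3/4, -11/16, -21/32, -41/64, -81/128 | -323/512, -161/256, -5/8, -1/2, 0 } gives -647/1024
G(RBRBRBBBBRRB) = { -1, -3/4, -11/16, -21/32, -41/64, -81/128, -647/1024 | -323/512, -161/256, -5/8, -1/2, 0 } gives -1293/2048
G(RBRBRBBBBRRBB) = { -1, -3/4, -11/16, -21/32, -41/64, -81/128, -647/1024, -1293/2048 | -323/512, -161/256, -5/8, -1/2, 0 } gives -2585/4096
G(RBRBRBBBBRRBBR) = { -1, -3/4, -11/16, -21/32, -41/64, -81/128, -647/1024, -1293/2048 | -2585/4096, -323/512, -161/256, -5/8, -1/2, 0 } gives -5171/8192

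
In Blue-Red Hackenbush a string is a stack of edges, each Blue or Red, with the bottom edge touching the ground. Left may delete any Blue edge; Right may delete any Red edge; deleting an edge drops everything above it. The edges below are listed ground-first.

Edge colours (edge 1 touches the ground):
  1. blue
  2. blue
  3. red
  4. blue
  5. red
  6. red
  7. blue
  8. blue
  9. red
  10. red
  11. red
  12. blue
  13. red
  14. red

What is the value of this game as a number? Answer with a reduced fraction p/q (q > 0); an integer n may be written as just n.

Recurse on prefixes of the 14-edge string blue blue red blue red red blue blue red red red blue red red:
G(b) = { 0 |  } gives 1
G(bb) = { 0, 1 |  } gives 2
G(bbr) = { 0, 1 | 2 } gives 3/2
G(bbrb) = { 0, 1, 3/2 | 2 } gives 7/4
G(bbrbr) = { 0, 1, 3/2 | 7/4, 2 } gives 13/8
G(bbrbrr) = { 0, 1, 3/2 | 13/8, 7/4, 2 } gives 25/16
G(bbrbrrb) = { 0, 1, 3/2, 25/16 | 13/8, 7/4, 2 } gives 51/32
G(bbrbrrbb) = { 0, 1, 3/2, 25/16, 51/32 | 13/8, 7/4, 2 } gives 103/64
G(bbrbrrbbr) = { 0, 1, 3/2, 25/16, 51/32 | 103/64, 13/8, 7/4, 2 } gives 205/128
G(bbrbrrbbrr) = { 0, 1, 3/2, 25/16, 51/32 | 205/128, 103/64, 13/8, 7/4, 2 } gives 409/256
G(bbrbrrbbrrr) = { 0, 1, 3/2, 25/16, 51/32 | 409/256, 205/128, 103/64, 13/8, 7/4, 2 } gives 817/512
G(bbrbrrbbrrrb) = { 0, 1, 3/2, 25/16, 51/32, 817/512 | 409/256, 205/128, 103/64, 13/8, 7/4, 2 } gives 1635/1024
G(bbrbrrbbrrrbr) = { 0, 1, 3/2, 25/16, 51/32, 817/512 | 1635/1024, 409/256, 205/128, 103/64, 13/8, 7/4, 2 } gives 3269/2048
G(bbrbrrbbrrrbrr) = { 0, 1, 3/2, 25/16, 51/32, 817/512 | 3269/2048, 1635/1024, 409/256, 205/128, 103/64, 13/8, 7/4, 2 } gives 6537/4096

6537/4096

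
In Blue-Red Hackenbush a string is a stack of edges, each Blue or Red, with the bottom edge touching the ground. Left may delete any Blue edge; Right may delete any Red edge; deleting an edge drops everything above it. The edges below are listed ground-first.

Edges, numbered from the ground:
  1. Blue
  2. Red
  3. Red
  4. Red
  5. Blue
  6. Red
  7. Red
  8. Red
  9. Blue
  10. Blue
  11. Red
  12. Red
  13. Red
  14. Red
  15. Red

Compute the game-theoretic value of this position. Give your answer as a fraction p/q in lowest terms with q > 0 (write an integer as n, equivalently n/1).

Prefix values for Blue Red Red Red Blue Red Red Red Blue Blue Red Red Red Red Red via {L|R} + simplicity:
G_1 [B]  L=[0]  R=[—]  ⇒ 1
G_2 [BR]  L=[0]  R=[1]  ⇒ 1/2
G_3 [BRR]  L=[0]  R=[1/2, 1]  ⇒ 1/4
G_4 [BRRR]  L=[0]  R=[1/4, 1/2, 1]  ⇒ 1/8
G_5 [BRRRB]  L=[0, 1/8]  R=[1/4, 1/2, 1]  ⇒ 3/16
G_6 [BRRRBR]  L=[0, 1/8]  R=[3/16, 1/4, 1/2, 1]  ⇒ 5/32
G_7 [BRRRBRR]  L=[0, 1/8]  R=[5/32, 3/16, 1/4, 1/2, 1]  ⇒ 9/64
G_8 [BRRRBRRR]  L=[0, 1/8]  R=[9/64, 5/32, 3/16, 1/4, 1/2, 1]  ⇒ 17/128
G_9 [BRRRBRRRB]  L=[0, 1/8, 17/128]  R=[9/64, 5/32, 3/16, 1/4, 1/2, 1]  ⇒ 35/256
G_10 [BRRRBRRRBB]  L=[0, 1/8, 17/128, 35/256]  R=[9/64, 5/32, 3/16, 1/4, 1/2, 1]  ⇒ 71/512
G_11 [BRRRBRRRBBR]  L=[0, 1/8, 17/128, 35/256]  R=[71/512, 9/64, 5/32, 3/16, 1/4, 1/2, 1]  ⇒ 141/1024
G_12 [BRRRBRRRBBRR]  L=[0, 1/8, 17/128, 35/256]  R=[141/1024, 71/512, 9/64, 5/32, 3/16, 1/4, 1/2, 1]  ⇒ 281/2048
G_13 [BRRRBRRRBBRRR]  L=[0, 1/8, 17/128, 35/256]  R=[281/2048, 141/1024, 71/512, 9/64, 5/32, 3/16, 1/4, 1/2, 1]  ⇒ 561/4096
G_14 [BRRRBRRRBBRRRR]  L=[0, 1/8, 17/128, 35/256]  R=[561/4096, 281/2048, 141/1024, 71/512, 9/64, 5/32, 3/16, 1/4, 1/2, 1]  ⇒ 1121/8192
G_15 [BRRRBRRRBBRRRRR]  L=[0, 1/8, 17/128, 35/256]  R=[1121/8192, 561/4096, 281/2048, 141/1024, 71/512, 9/64, 5/32, 3/16, 1/4, 1/2, 1]  ⇒ 2241/16384

2241/16384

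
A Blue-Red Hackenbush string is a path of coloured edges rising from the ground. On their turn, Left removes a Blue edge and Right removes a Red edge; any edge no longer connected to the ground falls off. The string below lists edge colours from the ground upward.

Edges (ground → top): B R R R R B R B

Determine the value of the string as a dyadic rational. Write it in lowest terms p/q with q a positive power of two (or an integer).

Recurse on prefixes of the 8-edge string B R R R R B R B:
val_1 [B]  L=[0]  R=[∅]  = 1
val_2 [BR]  L=[0]  R=[1]  = 1/2
val_3 [BRR]  L=[0]  R=[1/2, 1]  = 1/4
val_4 [BRRR]  L=[0]  R=[1/4, 1/2, 1]  = 1/8
val_5 [BRRRR]  L=[0]  R=[1/8, 1/4, 1/2, 1]  = 1/16
val_6 [BRRRRB]  L=[0, 1/16]  R=[1/8, 1/4, 1/2, 1]  = 3/32
val_7 [BRRRRBR]  L=[0, 1/16]  R=[3/32, 1/8, 1/4, 1/2, 1]  = 5/64
val_8 [BRRRRBRB]  L=[0, 1/16, 5/64]  R=[3/32, 1/8, 1/4, 1/2, 1]  = 11/128

11/128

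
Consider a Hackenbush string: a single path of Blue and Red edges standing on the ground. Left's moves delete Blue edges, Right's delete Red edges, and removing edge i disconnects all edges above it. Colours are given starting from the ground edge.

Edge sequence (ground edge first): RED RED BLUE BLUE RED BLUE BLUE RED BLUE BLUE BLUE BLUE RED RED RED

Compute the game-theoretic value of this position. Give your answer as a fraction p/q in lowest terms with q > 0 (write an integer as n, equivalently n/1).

Recurse on prefixes of the 15-edge string RED RED BLUE BLUE RED BLUE BLUE RED BLUE BLUE BLUE BLUE RED RED RED:
1 of 15 · R · max L −∞ · min R 0 so -1
2 of 15 · RR · max L −∞ · min R -1 so -2
3 of 15 · RRB · max L -2 · min R -1 so -3/2
4 of 15 · RRBB · max L -3/2 · min R -1 so -5/4
5 of 15 · RRBBR · max L -3/2 · min R -5/4 so -11/8
6 of 15 · RRBBRB · max L -11/8 · min R -5/4 so -21/16
7 of 15 · RRBBRBB · max L -21/16 · min R -5/4 so -41/32
8 of 15 · RRBBRBBR · max L -21/16 · min R -41/32 so -83/64
9 of 15 · RRBBRBBRB · max L -83/64 · min R -41/32 so -165/128
10 of 15 · RRBBRBBRBB · max L -165/128 · min R -41/32 so -329/256
11 of 15 · RRBBRBBRBBB · max L -329/256 · min R -41/32 so -657/512
12 of 15 · RRBBRBBRBBBB · max L -657/512 · min R -41/32 so -1313/1024
13 of 15 · RRBBRBBRBBBBR · max L -657/512 · min R -1313/1024 so -2627/2048
14 of 15 · RRBBRBBRBBBBRR · max L -657/512 · min R -2627/2048 so -5255/4096
15 of 15 · RRBBRBBRBBBBRRR · max L -657/512 · min R -5255/4096 so -10511/8192

-10511/8192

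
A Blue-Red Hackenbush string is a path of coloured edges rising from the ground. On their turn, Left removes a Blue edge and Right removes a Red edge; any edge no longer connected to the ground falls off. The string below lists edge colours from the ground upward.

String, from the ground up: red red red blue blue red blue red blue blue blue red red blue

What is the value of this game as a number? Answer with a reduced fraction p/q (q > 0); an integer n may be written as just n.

-4749/2048

Recurse on prefixes of the 14-edge string red red red blue blue red blue red blue blue blue red red blue:
step 1: add red to get r; options L={ · } R={ 0 } → -1
step 2: add red to get rr; options L={ · } R={ -1, 0 } → -2
step 3: add red to get rrr; options L={ · } R={ -2, -1, 0 } → -3
step 4: add blue to get rrrb; options L={ -3 } R={ -2, -1, 0 } → -5/2
step 5: add blue to get rrrbb; options L={ -3, -5/2 } R={ -2, -1, 0 } → -9/4
step 6: add red to get rrrbbr; options L={ -3, -5/2 } R={ -9/4, -2, -1, 0 } → -19/8
step 7: add blue to get rrrbbrb; options L={ -3, -5/2, -19/8 } R={ -9/4, -2, -1, 0 } → -37/16
step 8: add red to get rrrbbrbr; options L={ -3, -5/2, -19/8 } R={ -37/16, -9/4, -2, -1, 0 } → -75/32
step 9: add blue to get rrrbbrbrb; options L={ -3, -5/2, -19/8, -75/32 } R={ -37/16, -9/4, -2, -1, 0 } → -149/64
step 10: add blue to get rrrbbrbrbb; options L={ -3, -5/2, -19/8, -75/32, -149/64 } R={ -37/16, -9/4, -2, -1, 0 } → -297/128
step 11: add blue to get rrrbbrbrbbb; options L={ -3, -5/2, -19/8, -75/32, -149/64, -297/128 } R={ -37/16, -9/4, -2, -1, 0 } → -593/256
step 12: add red to get rrrbbrbrbbbr; options L={ -3, -5/2, -19/8, -75/32, -149/64, -297/128 } R={ -593/256, -37/16, -9/4, -2, -1, 0 } → -1187/512
step 13: add red to get rrrbbrbrbbbrr; options L={ -3, -5/2, -19/8, -75/32, -149/64, -297/128 } R={ -1187/512, -593/256, -37/16, -9/4, -2, -1, 0 } → -2375/1024
step 14: add blue to get rrrbbrbrbbbrrb; options L={ -3, -5/2, -19/8, -75/32, -149/64, -297/128, -2375/1024 } R={ -1187/512, -593/256, -37/16, -9/4, -2, -1, 0 } → -4749/2048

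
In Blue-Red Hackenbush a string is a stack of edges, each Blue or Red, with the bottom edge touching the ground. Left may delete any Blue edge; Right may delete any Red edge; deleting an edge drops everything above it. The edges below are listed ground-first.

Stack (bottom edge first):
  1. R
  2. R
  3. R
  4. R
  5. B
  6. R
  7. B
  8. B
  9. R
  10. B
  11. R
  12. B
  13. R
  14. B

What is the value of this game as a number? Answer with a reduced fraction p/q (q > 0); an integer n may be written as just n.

-3669/1024

Prefix values for R R R R B R B B R B R B R B via {L|R} + simplicity:
G_1 [R]  L=[(no moves)]  R=[0]  gives -1
G_2 [RR]  L=[(no moves)]  R=[-1,0]  gives -2
G_3 [RRR]  L=[(no moves)]  R=[-2,-1,0]  gives -3
G_4 [RRRR]  L=[(no moves)]  R=[-3,-2,-1,0]  gives -4
G_5 [RRRRB]  L=[-4]  R=[-3,-2,-1,0]  gives -7/2
G_6 [RRRRBR]  L=[-4]  R=[-7/2,-3,-2,-1,0]  gives -15/4
G_7 [RRRRBRB]  L=[-4,-15/4]  R=[-7/2,-3,-2,-1,0]  gives -29/8
G_8 [RRRRBRBB]  L=[-4,-15/4,-29/8]  R=[-7/2,-3,-2,-1,0]  gives -57/16
G_9 [RRRRBRBBR]  L=[-4,-15/4,-29/8]  R=[-57/16,-7/2,-3,-2,-1,0]  gives -115/32
G_10 [RRRRBRBBRB]  L=[-4,-15/4,-29/8,-115/32]  R=[-57/16,-7/2,-3,-2,-1,0]  gives -229/64
G_11 [RRRRBRBBRBR]  L=[-4,-15/4,-29/8,-115/32]  R=[-229/64,-57/16,-7/2,-3,-2,-1,0]  gives -459/128
G_12 [RRRRBRBBRBRB]  L=[-4,-15/4,-29/8,-115/32,-459/128]  R=[-229/64,-57/16,-7/2,-3,-2,-1,0]  gives -917/256
G_13 [RRRRBRBBRBRBR]  L=[-4,-15/4,-29/8,-115/32,-459/128]  R=[-917/256,-229/64,-57/16,-7/2,-3,-2,-1,0]  gives -1835/512
G_14 [RRRRBRBBRBRBRB]  L=[-4,-15/4,-29/8,-115/32,-459/128,-1835/512]  R=[-917/256,-229/64,-57/16,-7/2,-3,-2,-1,0]  gives -3669/1024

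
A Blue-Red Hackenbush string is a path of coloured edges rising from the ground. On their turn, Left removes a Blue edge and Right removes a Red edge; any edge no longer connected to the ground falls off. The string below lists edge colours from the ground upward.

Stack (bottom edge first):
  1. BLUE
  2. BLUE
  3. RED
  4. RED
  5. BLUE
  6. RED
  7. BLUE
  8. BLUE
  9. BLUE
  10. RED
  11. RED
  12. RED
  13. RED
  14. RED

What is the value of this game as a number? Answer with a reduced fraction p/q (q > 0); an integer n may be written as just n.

Build G(s[:k]) for k = 1..14, string s = BLUE BLUE RED RED BLUE RED BLUE BLUE BLUE RED RED RED RED RED.
edge 1 of 14 (BLUE): { 0 | — } gives 1
edge 2 of 14 (BLUE): { 0 1 | — } gives 2
edge 3 of 14 (RED): { 0 1 | 2 } gives 3/2
edge 4 of 14 (RED): { 0 1 | 3/2 2 } gives 5/4
edge 5 of 14 (BLUE): { 0 1 5/4 | 3/2 2 } gives 11/8
edge 6 of 14 (RED): { 0 1 5/4 | 11/8 3/2 2 } gives 21/16
edge 7 of 14 (BLUE): { 0 1 5/4 21/16 | 11/8 3/2 2 } gives 43/32
edge 8 of 14 (BLUE): { 0 1 5/4 21/16 43/32 | 11/8 3/2 2 } gives 87/64
edge 9 of 14 (BLUE): { 0 1 5/4 21/16 43/32 87/64 | 11/8 3/2 2 } gives 175/128
edge 10 of 14 (RED): { 0 1 5/4 21/16 43/32 87/64 | 175/128 11/8 3/2 2 } gives 349/256
edge 11 of 14 (RED): { 0 1 5/4 21/16 43/32 87/64 | 349/256 175/128 11/8 3/2 2 } gives 697/512
edge 12 of 14 (RED): { 0 1 5/4 21/16 43/32 87/64 | 697/512 349/256 175/128 11/8 3/2 2 } gives 1393/1024
edge 13 of 14 (RED): { 0 1 5/4 21/16 43/32 87/64 | 1393/1024 697/512 349/256 175/128 11/8 3/2 2 } gives 2785/2048
edge 14 of 14 (RED): { 0 1 5/4 21/16 43/32 87/64 | 2785/2048 1393/1024 697/512 349/256 175/128 11/8 3/2 2 } gives 5569/4096

5569/4096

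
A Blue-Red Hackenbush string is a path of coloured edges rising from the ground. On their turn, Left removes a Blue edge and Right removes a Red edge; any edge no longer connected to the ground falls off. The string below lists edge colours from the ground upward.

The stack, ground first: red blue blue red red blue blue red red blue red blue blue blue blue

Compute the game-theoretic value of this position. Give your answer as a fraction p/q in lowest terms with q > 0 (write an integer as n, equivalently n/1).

1 of 15 · r · max L −∞ · min R 0 → -1
2 of 15 · rb · max L -1 · min R 0 → -1/2
3 of 15 · rbb · max L -1/2 · min R 0 → -1/4
4 of 15 · rbbr · max L -1/2 · min R -1/4 → -3/8
5 of 15 · rbbrr · max L -1/2 · min R -3/8 → -7/16
6 of 15 · rbbrrb · max L -7/16 · min R -3/8 → -13/32
7 of 15 · rbbrrbb · max L -13/32 · min R -3/8 → -25/64
8 of 15 · rbbrrbbr · max L -13/32 · min R -25/64 → -51/128
9 of 15 · rbbrrbbrr · max L -13/32 · min R -51/128 → -103/256
10 of 15 · rbbrrbbrrb · max L -103/256 · min R -51/128 → -205/512
11 of 15 · rbbrrbbrrbr · max L -103/256 · min R -205/512 → -411/1024
12 of 15 · rbbrrbbrrbrb · max L -411/1024 · min R -205/512 → -821/2048
13 of 15 · rbbrrbbrrbrbb · max L -821/2048 · min R -205/512 → -1641/4096
14 of 15 · rbbrrbbrrbrbbb · max L -1641/4096 · min R -205/512 → -3281/8192
15 of 15 · rbbrrbbrrbrbbbb · max L -3281/8192 · min R -205/512 → -6561/16384

-6561/16384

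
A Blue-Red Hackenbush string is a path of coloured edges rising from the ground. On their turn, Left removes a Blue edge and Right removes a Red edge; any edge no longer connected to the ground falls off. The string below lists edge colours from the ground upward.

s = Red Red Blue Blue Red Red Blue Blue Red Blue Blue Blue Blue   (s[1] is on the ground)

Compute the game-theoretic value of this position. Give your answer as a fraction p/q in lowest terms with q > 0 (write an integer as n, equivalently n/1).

-2849/2048

Recurse on prefixes of the 13-edge string Red Red Blue Blue Red Red Blue Blue Red Blue Blue Blue Blue:
edge 1 of 13 (Red): { none | 0 } — -1
edge 2 of 13 (Red): { none | -1; 0 } — -2
edge 3 of 13 (Blue): { -2 | -1; 0 } — -3/2
edge 4 of 13 (Blue): { -2; -3/2 | -1; 0 } — -5/4
edge 5 of 13 (Red): { -2; -3/2 | -5/4; -1; 0 } — -11/8
edge 6 of 13 (Red): { -2; -3/2 | -11/8; -5/4; -1; 0 } — -23/16
edge 7 of 13 (Blue): { -2; -3/2; -23/16 | -11/8; -5/4; -1; 0 } — -45/32
edge 8 of 13 (Blue): { -2; -3/2; -23/16; -45/32 | -11/8; -5/4; -1; 0 } — -89/64
edge 9 of 13 (Red): { -2; -3/2; -23/16; -45/32 | -89/64; -11/8; -5/4; -1; 0 } — -179/128
edge 10 of 13 (Blue): { -2; -3/2; -23/16; -45/32; -179/128 | -89/64; -11/8; -5/4; -1; 0 } — -357/256
edge 11 of 13 (Blue): { -2; -3/2; -23/16; -45/32; -179/128; -357/256 | -89/64; -11/8; -5/4; -1; 0 } — -713/512
edge 12 of 13 (Blue): { -2; -3/2; -23/16; -45/32; -179/128; -357/256; -713/512 | -89/64; -11/8; -5/4; -1; 0 } — -1425/1024
edge 13 of 13 (Blue): { -2; -3/2; -23/16; -45/32; -179/128; -357/256; -713/512; -1425/1024 | -89/64; -11/8; -5/4; -1; 0 } — -2849/2048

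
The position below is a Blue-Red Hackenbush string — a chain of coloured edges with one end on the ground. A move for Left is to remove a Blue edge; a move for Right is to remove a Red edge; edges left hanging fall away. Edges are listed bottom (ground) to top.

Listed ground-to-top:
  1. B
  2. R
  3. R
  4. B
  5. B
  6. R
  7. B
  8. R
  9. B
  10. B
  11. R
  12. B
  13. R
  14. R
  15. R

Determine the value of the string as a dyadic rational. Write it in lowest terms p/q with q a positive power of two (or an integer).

6865/16384

step 1: add B to get B; options L={ 0 } R={ — } — 1
step 2: add R to get BR; options L={ 0 } R={ 1 } — 1/2
step 3: add R to get BRR; options L={ 0 } R={ 1/2,1 } — 1/4
step 4: add B to get BRRB; options L={ 0,1/4 } R={ 1/2,1 } — 3/8
step 5: add B to get BRRBB; options L={ 0,1/4,3/8 } R={ 1/2,1 } — 7/16
step 6: add R to get BRRBBR; options L={ 0,1/4,3/8 } R={ 7/16,1/2,1 } — 13/32
step 7: add B to get BRRBBRB; options L={ 0,1/4,3/8,13/32 } R={ 7/16,1/2,1 } — 27/64
step 8: add R to get BRRBBRBR; options L={ 0,1/4,3/8,13/32 } R={ 27/64,7/16,1/2,1 } — 53/128
step 9: add B to get BRRBBRBRB; options L={ 0,1/4,3/8,13/32,53/128 } R={ 27/64,7/16,1/2,1 } — 107/256
step 10: add B to get BRRBBRBRBB; options L={ 0,1/4,3/8,13/32,53/128,107/256 } R={ 27/64,7/16,1/2,1 } — 215/512
step 11: add R to get BRRBBRBRBBR; options L={ 0,1/4,3/8,13/32,53/128,107/256 } R={ 215/512,27/64,7/16,1/2,1 } — 429/1024
step 12: add B to get BRRBBRBRBBRB; options L={ 0,1/4,3/8,13/32,53/128,107/256,429/1024 } R={ 215/512,27/64,7/16,1/2,1 } — 859/2048
step 13: add R to get BRRBBRBRBBRBR; options L={ 0,1/4,3/8,13/32,53/128,107/256,429/1024 } R={ 859/2048,215/512,27/64,7/16,1/2,1 } — 1717/4096
step 14: add R to get BRRBBRBRBBRBRR; options L={ 0,1/4,3/8,13/32,53/128,107/256,429/1024 } R={ 1717/4096,859/2048,215/512,27/64,7/16,1/2,1 } — 3433/8192
step 15: add R to get BRRBBRBRBBRBRRR; options L={ 0,1/4,3/8,13/32,53/128,107/256,429/1024 } R={ 3433/8192,1717/4096,859/2048,215/512,27/64,7/16,1/2,1 } — 6865/16384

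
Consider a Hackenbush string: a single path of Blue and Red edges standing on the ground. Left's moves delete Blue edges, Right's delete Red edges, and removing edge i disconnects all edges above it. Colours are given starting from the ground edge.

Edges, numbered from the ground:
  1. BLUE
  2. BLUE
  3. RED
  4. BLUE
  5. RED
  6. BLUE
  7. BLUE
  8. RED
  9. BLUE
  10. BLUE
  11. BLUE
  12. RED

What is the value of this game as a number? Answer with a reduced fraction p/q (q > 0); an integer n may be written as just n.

1757/1024

1 of 12 · B · max L 0 · min R +∞ — 1
2 of 12 · BB · max L 1 · min R +∞ — 2
3 of 12 · BBR · max L 1 · min R 2 — 3/2
4 of 12 · BBRB · max L 3/2 · min R 2 — 7/4
5 of 12 · BBRBR · max L 3/2 · min R 7/4 — 13/8
6 of 12 · BBRBRB · max L 13/8 · min R 7/4 — 27/16
7 of 12 · BBRBRBB · max L 27/16 · min R 7/4 — 55/32
8 of 12 · BBRBRBBR · max L 27/16 · min R 55/32 — 109/64
9 of 12 · BBRBRBBRB · max L 109/64 · min R 55/32 — 219/128
10 of 12 · BBRBRBBRBB · max L 219/128 · min R 55/32 — 439/256
11 of 12 · BBRBRBBRBBB · max L 439/256 · min R 55/32 — 879/512
12 of 12 · BBRBRBBRBBBR · max L 439/256 · min R 879/512 — 1757/1024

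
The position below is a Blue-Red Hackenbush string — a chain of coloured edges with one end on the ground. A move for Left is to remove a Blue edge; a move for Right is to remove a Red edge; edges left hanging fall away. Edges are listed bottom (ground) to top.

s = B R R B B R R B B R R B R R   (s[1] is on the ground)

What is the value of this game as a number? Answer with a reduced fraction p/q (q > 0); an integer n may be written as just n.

3273/8192

Recurse on prefixes of the 14-edge string B R R B B R R B B R R B R R:
edge 1 of 14 (B): { 0 | · } = 1
edge 2 of 14 (R): { 0 | 1 } = 1/2
edge 3 of 14 (R): { 0 | 1/2 1 } = 1/4
edge 4 of 14 (B): { 0 1/4 | 1/2 1 } = 3/8
edge 5 of 14 (B): { 0 1/4 3/8 | 1/2 1 } = 7/16
edge 6 of 14 (R): { 0 1/4 3/8 | 7/16 1/2 1 } = 13/32
edge 7 of 14 (R): { 0 1/4 3/8 | 13/32 7/16 1/2 1 } = 25/64
edge 8 of 14 (B): { 0 1/4 3/8 25/64 | 13/32 7/16 1/2 1 } = 51/128
edge 9 of 14 (B): { 0 1/4 3/8 25/64 51/128 | 13/32 7/16 1/2 1 } = 103/256
edge 10 of 14 (R): { 0 1/4 3/8 25/64 51/128 | 103/256 13/32 7/16 1/2 1 } = 205/512
edge 11 of 14 (R): { 0 1/4 3/8 25/64 51/128 | 205/512 103/256 13/32 7/16 1/2 1 } = 409/1024
edge 12 of 14 (B): { 0 1/4 3/8 25/64 51/128 409/1024 | 205/512 103/256 13/32 7/16 1/2 1 } = 819/2048
edge 13 of 14 (R): { 0 1/4 3/8 25/64 51/128 409/1024 | 819/2048 205/512 103/256 13/32 7/16 1/2 1 } = 1637/4096
edge 14 of 14 (R): { 0 1/4 3/8 25/64 51/128 409/1024 | 1637/4096 819/2048 205/512 103/256 13/32 7/16 1/2 1 } = 3273/8192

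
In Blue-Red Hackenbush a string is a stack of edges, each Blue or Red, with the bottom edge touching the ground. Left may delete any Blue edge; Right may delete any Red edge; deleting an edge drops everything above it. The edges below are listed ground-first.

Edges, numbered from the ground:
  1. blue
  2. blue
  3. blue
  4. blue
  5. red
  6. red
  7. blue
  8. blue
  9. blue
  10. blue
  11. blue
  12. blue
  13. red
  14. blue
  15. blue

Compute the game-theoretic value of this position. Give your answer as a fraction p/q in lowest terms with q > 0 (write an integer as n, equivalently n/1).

G(b) = { 0 | ∅ } — 1
G(bb) = { 0, 1 | ∅ } — 2
G(bbb) = { 0, 1, 2 | ∅ } — 3
G(bbbb) = { 0, 1, 2, 3 | ∅ } — 4
G(bbbbr) = { 0, 1, 2, 3 | 4 } — 7/2
G(bbbbrr) = { 0, 1, 2, 3 | 7/2, 4 } — 13/4
G(bbbbrrb) = { 0, 1, 2, 3, 13/4 | 7/2, 4 } — 27/8
G(bbbbrrbb) = { 0, 1, 2, 3, 13/4, 27/8 | 7/2, 4 } — 55/16
G(bbbbrrbbb) = { 0, 1, 2, 3, 13/4, 27/8, 55/16 | 7/2, 4 } — 111/32
G(bbbbrrbbbb) = { 0, 1, 2, 3, 13/4, 27/8, 55/16, 111/32 | 7/2, 4 } — 223/64
G(bbbbrrbbbbb) = { 0, 1, 2, 3, 13/4, 27/8, 55/16, 111/32, 223/64 | 7/2, 4 } — 447/128
G(bbbbrrbbbbbb) = { 0, 1, 2, 3, 13/4, 27/8, 55/16, 111/32, 223/64, 447/128 | 7/2, 4 } — 895/256
G(bbbbrrbbbbbbr) = { 0, 1, 2, 3, 13/4, 27/8, 55/16, 111/32, 223/64, 447/128 | 895/256, 7/2, 4 } — 1789/512
G(bbbbrrbbbbbbrb) = { 0, 1, 2, 3, 13/4, 27/8, 55/16, 111/32, 223/64, 447/128, 1789/512 | 895/256, 7/2, 4 } — 3579/1024
G(bbbbrrbbbbbbrbb) = { 0, 1, 2, 3, 13/4, 27/8, 55/16, 111/32, 223/64, 447/128, 1789/512, 3579/1024 | 895/256, 7/2, 4 } — 7159/2048

7159/2048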